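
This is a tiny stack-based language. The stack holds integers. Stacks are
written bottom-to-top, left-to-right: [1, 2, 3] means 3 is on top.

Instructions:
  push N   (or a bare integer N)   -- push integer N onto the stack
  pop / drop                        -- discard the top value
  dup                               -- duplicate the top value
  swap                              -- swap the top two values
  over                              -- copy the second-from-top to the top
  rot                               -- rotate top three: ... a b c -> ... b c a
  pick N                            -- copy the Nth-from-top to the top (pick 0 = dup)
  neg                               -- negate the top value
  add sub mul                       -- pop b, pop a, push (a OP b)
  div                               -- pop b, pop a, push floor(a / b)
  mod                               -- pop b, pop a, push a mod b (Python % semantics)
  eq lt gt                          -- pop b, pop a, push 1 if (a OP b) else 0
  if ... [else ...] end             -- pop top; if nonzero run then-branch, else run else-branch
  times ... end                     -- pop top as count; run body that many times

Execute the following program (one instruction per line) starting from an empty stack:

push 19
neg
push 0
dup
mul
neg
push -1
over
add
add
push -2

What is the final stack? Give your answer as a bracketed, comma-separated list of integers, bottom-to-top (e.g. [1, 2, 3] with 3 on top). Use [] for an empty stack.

After 'push 19': [19]
After 'neg': [-19]
After 'push 0': [-19, 0]
After 'dup': [-19, 0, 0]
After 'mul': [-19, 0]
After 'neg': [-19, 0]
After 'push -1': [-19, 0, -1]
After 'over': [-19, 0, -1, 0]
After 'add': [-19, 0, -1]
After 'add': [-19, -1]
After 'push -2': [-19, -1, -2]

Answer: [-19, -1, -2]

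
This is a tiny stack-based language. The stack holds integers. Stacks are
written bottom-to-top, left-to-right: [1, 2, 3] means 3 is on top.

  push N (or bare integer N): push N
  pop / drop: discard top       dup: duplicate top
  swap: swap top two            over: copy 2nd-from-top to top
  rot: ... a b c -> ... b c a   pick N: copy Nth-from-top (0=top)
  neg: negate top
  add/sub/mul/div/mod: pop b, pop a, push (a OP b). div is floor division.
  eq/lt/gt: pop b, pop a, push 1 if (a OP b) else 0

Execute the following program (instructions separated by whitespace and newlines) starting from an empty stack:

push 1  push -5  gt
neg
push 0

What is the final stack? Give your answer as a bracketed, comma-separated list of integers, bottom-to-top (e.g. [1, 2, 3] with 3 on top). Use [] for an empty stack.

After 'push 1': [1]
After 'push -5': [1, -5]
After 'gt': [1]
After 'neg': [-1]
After 'push 0': [-1, 0]

Answer: [-1, 0]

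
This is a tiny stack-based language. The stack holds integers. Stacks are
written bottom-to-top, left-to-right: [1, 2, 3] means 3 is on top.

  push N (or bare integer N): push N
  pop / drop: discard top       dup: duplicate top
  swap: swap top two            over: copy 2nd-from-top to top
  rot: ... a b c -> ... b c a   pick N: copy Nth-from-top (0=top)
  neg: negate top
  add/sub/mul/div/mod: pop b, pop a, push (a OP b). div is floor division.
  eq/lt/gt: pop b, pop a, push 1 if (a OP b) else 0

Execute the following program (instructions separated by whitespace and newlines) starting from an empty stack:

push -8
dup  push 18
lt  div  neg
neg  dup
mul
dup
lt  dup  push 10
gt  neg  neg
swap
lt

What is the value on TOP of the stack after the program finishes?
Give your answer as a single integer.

Answer: 0

Derivation:
After 'push -8': [-8]
After 'dup': [-8, -8]
After 'push 18': [-8, -8, 18]
After 'lt': [-8, 1]
After 'div': [-8]
After 'neg': [8]
After 'neg': [-8]
After 'dup': [-8, -8]
After 'mul': [64]
After 'dup': [64, 64]
After 'lt': [0]
After 'dup': [0, 0]
After 'push 10': [0, 0, 10]
After 'gt': [0, 0]
After 'neg': [0, 0]
After 'neg': [0, 0]
After 'swap': [0, 0]
After 'lt': [0]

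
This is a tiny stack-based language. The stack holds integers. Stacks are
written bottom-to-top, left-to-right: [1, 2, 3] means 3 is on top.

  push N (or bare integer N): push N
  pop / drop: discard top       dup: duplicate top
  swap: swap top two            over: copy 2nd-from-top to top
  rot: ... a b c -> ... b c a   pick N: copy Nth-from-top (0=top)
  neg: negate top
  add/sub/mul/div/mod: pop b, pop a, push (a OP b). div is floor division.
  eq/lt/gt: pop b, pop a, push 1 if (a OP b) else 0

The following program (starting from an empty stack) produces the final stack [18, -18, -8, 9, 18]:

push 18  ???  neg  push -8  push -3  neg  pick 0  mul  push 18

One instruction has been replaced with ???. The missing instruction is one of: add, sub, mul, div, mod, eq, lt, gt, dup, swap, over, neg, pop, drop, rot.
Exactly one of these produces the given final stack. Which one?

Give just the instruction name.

Stack before ???: [18]
Stack after ???:  [18, 18]
The instruction that transforms [18] -> [18, 18] is: dup

Answer: dup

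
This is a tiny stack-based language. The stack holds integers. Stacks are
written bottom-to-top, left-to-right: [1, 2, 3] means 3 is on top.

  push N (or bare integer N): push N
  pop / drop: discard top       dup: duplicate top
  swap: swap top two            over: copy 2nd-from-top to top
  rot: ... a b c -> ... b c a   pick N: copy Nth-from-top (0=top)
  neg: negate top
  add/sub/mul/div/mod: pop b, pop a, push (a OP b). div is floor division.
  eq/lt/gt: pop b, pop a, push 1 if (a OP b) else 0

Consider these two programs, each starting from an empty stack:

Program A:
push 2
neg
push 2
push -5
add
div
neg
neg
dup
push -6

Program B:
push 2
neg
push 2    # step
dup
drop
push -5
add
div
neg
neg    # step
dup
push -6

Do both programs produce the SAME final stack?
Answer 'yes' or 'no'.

Program A trace:
  After 'push 2': [2]
  After 'neg': [-2]
  After 'push 2': [-2, 2]
  After 'push -5': [-2, 2, -5]
  After 'add': [-2, -3]
  After 'div': [0]
  After 'neg': [0]
  After 'neg': [0]
  After 'dup': [0, 0]
  After 'push -6': [0, 0, -6]
Program A final stack: [0, 0, -6]

Program B trace:
  After 'push 2': [2]
  After 'neg': [-2]
  After 'push 2': [-2, 2]
  After 'dup': [-2, 2, 2]
  After 'drop': [-2, 2]
  After 'push -5': [-2, 2, -5]
  After 'add': [-2, -3]
  After 'div': [0]
  After 'neg': [0]
  After 'neg': [0]
  After 'dup': [0, 0]
  After 'push -6': [0, 0, -6]
Program B final stack: [0, 0, -6]
Same: yes

Answer: yes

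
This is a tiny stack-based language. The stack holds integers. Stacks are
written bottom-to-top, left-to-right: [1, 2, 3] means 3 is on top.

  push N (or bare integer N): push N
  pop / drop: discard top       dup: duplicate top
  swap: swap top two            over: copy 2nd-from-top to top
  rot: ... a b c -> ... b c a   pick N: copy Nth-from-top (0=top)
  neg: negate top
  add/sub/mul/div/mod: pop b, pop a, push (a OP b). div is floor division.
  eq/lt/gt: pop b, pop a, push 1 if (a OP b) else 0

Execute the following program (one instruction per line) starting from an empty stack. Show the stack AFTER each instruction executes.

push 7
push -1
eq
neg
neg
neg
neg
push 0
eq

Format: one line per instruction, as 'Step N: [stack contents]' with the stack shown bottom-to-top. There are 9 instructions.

Step 1: [7]
Step 2: [7, -1]
Step 3: [0]
Step 4: [0]
Step 5: [0]
Step 6: [0]
Step 7: [0]
Step 8: [0, 0]
Step 9: [1]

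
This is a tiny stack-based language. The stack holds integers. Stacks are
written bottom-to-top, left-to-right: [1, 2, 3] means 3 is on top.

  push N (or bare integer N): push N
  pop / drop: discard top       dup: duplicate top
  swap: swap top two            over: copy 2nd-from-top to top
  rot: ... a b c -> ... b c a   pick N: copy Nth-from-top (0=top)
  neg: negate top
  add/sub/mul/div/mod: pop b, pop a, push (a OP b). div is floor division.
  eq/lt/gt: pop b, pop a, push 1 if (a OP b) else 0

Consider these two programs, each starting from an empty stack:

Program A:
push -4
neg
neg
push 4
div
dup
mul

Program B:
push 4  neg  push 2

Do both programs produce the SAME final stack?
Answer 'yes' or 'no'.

Answer: no

Derivation:
Program A trace:
  After 'push -4': [-4]
  After 'neg': [4]
  After 'neg': [-4]
  After 'push 4': [-4, 4]
  After 'div': [-1]
  After 'dup': [-1, -1]
  After 'mul': [1]
Program A final stack: [1]

Program B trace:
  After 'push 4': [4]
  After 'neg': [-4]
  After 'push 2': [-4, 2]
Program B final stack: [-4, 2]
Same: no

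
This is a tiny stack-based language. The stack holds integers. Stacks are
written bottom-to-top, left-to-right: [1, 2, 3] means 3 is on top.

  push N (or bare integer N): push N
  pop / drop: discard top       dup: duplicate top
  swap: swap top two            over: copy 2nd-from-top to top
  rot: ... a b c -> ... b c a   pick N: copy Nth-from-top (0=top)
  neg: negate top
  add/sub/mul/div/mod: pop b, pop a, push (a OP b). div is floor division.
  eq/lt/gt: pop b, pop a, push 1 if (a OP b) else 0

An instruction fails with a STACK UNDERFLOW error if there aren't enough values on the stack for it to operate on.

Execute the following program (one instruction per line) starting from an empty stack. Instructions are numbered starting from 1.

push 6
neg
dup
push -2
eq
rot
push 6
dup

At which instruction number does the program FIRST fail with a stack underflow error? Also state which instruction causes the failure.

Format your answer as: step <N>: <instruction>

Answer: step 6: rot

Derivation:
Step 1 ('push 6'): stack = [6], depth = 1
Step 2 ('neg'): stack = [-6], depth = 1
Step 3 ('dup'): stack = [-6, -6], depth = 2
Step 4 ('push -2'): stack = [-6, -6, -2], depth = 3
Step 5 ('eq'): stack = [-6, 0], depth = 2
Step 6 ('rot'): needs 3 value(s) but depth is 2 — STACK UNDERFLOW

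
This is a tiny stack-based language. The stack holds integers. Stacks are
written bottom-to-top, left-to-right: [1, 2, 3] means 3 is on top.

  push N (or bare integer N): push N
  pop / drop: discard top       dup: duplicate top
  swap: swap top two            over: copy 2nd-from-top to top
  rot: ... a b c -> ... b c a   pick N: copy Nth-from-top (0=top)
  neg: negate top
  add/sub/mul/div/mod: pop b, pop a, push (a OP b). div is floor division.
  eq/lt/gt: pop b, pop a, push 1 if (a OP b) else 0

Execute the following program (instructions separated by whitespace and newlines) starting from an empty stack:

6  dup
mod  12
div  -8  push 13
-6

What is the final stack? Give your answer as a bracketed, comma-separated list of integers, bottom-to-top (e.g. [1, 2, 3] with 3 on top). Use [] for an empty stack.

Answer: [0, -8, 13, -6]

Derivation:
After 'push 6': [6]
After 'dup': [6, 6]
After 'mod': [0]
After 'push 12': [0, 12]
After 'div': [0]
After 'push -8': [0, -8]
After 'push 13': [0, -8, 13]
After 'push -6': [0, -8, 13, -6]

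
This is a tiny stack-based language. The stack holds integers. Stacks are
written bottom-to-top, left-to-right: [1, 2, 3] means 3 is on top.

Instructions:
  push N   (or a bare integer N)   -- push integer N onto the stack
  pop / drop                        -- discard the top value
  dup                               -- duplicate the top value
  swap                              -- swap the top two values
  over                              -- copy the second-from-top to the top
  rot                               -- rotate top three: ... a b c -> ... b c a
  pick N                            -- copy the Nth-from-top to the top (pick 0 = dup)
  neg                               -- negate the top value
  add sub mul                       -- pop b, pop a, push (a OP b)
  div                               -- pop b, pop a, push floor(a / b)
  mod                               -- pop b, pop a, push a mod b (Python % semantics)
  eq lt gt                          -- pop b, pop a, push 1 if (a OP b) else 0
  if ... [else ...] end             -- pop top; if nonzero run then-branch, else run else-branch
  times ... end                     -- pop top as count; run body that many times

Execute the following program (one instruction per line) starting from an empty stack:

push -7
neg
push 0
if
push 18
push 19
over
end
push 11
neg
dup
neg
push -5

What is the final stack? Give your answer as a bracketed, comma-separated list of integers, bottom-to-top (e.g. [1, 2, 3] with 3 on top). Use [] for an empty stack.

Answer: [7, -11, 11, -5]

Derivation:
After 'push -7': [-7]
After 'neg': [7]
After 'push 0': [7, 0]
After 'if': [7]
After 'push 11': [7, 11]
After 'neg': [7, -11]
After 'dup': [7, -11, -11]
After 'neg': [7, -11, 11]
After 'push -5': [7, -11, 11, -5]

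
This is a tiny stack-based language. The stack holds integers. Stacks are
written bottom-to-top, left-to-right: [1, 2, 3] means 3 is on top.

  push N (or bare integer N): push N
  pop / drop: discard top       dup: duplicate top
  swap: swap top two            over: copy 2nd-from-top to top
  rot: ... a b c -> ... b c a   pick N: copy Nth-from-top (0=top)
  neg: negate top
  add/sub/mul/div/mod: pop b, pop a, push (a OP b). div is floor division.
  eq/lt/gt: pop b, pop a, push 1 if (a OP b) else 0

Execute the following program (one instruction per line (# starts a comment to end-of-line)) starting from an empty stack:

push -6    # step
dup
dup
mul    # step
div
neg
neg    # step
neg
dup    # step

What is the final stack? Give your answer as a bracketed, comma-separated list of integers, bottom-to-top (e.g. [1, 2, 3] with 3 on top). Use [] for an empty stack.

After 'push -6': [-6]
After 'dup': [-6, -6]
After 'dup': [-6, -6, -6]
After 'mul': [-6, 36]
After 'div': [-1]
After 'neg': [1]
After 'neg': [-1]
After 'neg': [1]
After 'dup': [1, 1]

Answer: [1, 1]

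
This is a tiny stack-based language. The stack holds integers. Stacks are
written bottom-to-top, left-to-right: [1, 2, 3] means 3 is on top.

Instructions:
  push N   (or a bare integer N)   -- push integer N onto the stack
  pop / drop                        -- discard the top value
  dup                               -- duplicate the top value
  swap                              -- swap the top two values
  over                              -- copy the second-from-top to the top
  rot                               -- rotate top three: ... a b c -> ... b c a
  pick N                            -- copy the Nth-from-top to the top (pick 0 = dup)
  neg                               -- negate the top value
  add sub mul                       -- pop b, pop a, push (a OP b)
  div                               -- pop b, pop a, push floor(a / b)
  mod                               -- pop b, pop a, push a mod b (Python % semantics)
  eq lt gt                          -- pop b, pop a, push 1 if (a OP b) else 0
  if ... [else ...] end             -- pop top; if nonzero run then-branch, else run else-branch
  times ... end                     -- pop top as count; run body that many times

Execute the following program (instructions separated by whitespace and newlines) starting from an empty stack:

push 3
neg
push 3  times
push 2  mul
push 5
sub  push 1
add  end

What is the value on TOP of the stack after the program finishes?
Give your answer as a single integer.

Answer: -52

Derivation:
After 'push 3': [3]
After 'neg': [-3]
After 'push 3': [-3, 3]
After 'times': [-3]
After 'push 2': [-3, 2]
After 'mul': [-6]
After 'push 5': [-6, 5]
After 'sub': [-11]
After 'push 1': [-11, 1]
After 'add': [-10]
  ...
After 'push 5': [-20, 5]
After 'sub': [-25]
After 'push 1': [-25, 1]
After 'add': [-24]
After 'push 2': [-24, 2]
After 'mul': [-48]
After 'push 5': [-48, 5]
After 'sub': [-53]
After 'push 1': [-53, 1]
After 'add': [-52]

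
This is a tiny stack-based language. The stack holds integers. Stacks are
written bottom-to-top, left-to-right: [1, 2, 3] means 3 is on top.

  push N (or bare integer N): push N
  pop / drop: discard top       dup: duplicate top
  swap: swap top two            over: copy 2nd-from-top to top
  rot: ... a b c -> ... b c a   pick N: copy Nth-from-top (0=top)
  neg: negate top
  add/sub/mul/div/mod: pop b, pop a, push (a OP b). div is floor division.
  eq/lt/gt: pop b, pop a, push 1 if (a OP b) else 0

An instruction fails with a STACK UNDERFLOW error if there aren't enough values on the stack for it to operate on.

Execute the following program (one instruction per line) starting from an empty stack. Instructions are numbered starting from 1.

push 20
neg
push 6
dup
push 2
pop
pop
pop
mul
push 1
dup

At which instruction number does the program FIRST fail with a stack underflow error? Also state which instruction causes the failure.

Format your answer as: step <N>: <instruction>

Answer: step 9: mul

Derivation:
Step 1 ('push 20'): stack = [20], depth = 1
Step 2 ('neg'): stack = [-20], depth = 1
Step 3 ('push 6'): stack = [-20, 6], depth = 2
Step 4 ('dup'): stack = [-20, 6, 6], depth = 3
Step 5 ('push 2'): stack = [-20, 6, 6, 2], depth = 4
Step 6 ('pop'): stack = [-20, 6, 6], depth = 3
Step 7 ('pop'): stack = [-20, 6], depth = 2
Step 8 ('pop'): stack = [-20], depth = 1
Step 9 ('mul'): needs 2 value(s) but depth is 1 — STACK UNDERFLOW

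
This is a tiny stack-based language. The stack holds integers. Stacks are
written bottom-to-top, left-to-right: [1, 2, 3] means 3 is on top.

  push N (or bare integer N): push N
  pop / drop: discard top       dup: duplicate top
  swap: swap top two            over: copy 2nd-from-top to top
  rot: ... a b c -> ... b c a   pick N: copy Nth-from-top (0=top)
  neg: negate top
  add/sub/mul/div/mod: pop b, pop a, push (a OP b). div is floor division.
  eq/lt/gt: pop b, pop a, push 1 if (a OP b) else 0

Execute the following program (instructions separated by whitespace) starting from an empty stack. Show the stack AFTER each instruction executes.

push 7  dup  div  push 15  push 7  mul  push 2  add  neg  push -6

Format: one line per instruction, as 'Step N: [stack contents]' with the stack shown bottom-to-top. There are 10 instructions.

Step 1: [7]
Step 2: [7, 7]
Step 3: [1]
Step 4: [1, 15]
Step 5: [1, 15, 7]
Step 6: [1, 105]
Step 7: [1, 105, 2]
Step 8: [1, 107]
Step 9: [1, -107]
Step 10: [1, -107, -6]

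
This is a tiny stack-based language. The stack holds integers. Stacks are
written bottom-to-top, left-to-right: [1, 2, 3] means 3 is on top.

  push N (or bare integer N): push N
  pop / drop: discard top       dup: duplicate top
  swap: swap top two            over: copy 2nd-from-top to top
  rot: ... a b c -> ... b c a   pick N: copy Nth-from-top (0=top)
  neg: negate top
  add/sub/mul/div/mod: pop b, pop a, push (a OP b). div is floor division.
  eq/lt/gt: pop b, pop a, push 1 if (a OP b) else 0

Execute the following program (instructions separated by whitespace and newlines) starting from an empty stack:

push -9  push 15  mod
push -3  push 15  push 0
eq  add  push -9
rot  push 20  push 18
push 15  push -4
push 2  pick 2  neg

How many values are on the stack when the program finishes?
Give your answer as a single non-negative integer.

Answer: 9

Derivation:
After 'push -9': stack = [-9] (depth 1)
After 'push 15': stack = [-9, 15] (depth 2)
After 'mod': stack = [6] (depth 1)
After 'push -3': stack = [6, -3] (depth 2)
After 'push 15': stack = [6, -3, 15] (depth 3)
After 'push 0': stack = [6, -3, 15, 0] (depth 4)
After 'eq': stack = [6, -3, 0] (depth 3)
After 'add': stack = [6, -3] (depth 2)
After 'push -9': stack = [6, -3, -9] (depth 3)
After 'rot': stack = [-3, -9, 6] (depth 3)
After 'push 20': stack = [-3, -9, 6, 20] (depth 4)
After 'push 18': stack = [-3, -9, 6, 20, 18] (depth 5)
After 'push 15': stack = [-3, -9, 6, 20, 18, 15] (depth 6)
After 'push -4': stack = [-3, -9, 6, 20, 18, 15, -4] (depth 7)
After 'push 2': stack = [-3, -9, 6, 20, 18, 15, -4, 2] (depth 8)
After 'pick 2': stack = [-3, -9, 6, 20, 18, 15, -4, 2, 15] (depth 9)
After 'neg': stack = [-3, -9, 6, 20, 18, 15, -4, 2, -15] (depth 9)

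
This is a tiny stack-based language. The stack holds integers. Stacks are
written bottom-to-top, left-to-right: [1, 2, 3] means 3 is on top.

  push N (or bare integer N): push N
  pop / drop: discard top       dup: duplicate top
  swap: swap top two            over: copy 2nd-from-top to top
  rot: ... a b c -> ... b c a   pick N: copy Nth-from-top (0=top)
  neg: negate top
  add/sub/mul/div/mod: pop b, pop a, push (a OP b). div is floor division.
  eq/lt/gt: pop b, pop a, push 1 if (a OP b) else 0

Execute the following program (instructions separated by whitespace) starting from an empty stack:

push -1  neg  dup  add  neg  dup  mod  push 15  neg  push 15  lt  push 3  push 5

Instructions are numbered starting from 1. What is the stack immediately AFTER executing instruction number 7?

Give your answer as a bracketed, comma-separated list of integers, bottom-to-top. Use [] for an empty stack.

Step 1 ('push -1'): [-1]
Step 2 ('neg'): [1]
Step 3 ('dup'): [1, 1]
Step 4 ('add'): [2]
Step 5 ('neg'): [-2]
Step 6 ('dup'): [-2, -2]
Step 7 ('mod'): [0]

Answer: [0]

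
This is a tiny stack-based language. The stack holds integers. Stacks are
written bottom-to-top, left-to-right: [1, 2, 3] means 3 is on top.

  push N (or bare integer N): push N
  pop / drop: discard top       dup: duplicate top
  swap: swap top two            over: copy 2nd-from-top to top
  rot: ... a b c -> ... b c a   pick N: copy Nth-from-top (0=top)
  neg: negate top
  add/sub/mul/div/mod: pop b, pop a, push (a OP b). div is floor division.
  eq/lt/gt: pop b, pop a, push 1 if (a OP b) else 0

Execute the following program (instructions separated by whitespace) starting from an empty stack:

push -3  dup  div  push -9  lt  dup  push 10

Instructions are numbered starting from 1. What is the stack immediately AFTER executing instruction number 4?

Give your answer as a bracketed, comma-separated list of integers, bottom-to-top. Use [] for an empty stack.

Answer: [1, -9]

Derivation:
Step 1 ('push -3'): [-3]
Step 2 ('dup'): [-3, -3]
Step 3 ('div'): [1]
Step 4 ('push -9'): [1, -9]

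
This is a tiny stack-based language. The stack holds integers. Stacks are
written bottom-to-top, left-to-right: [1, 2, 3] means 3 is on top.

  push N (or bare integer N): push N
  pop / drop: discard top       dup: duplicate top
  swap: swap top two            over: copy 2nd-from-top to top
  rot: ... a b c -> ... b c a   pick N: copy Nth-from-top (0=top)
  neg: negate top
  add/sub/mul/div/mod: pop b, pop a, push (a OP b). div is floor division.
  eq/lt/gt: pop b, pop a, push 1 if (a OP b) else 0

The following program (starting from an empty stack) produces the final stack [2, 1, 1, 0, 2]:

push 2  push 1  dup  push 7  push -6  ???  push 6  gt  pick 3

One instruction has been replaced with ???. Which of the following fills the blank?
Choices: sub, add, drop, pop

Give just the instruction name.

Stack before ???: [2, 1, 1, 7, -6]
Stack after ???:  [2, 1, 1, 1]
Checking each choice:
  sub: produces [2, 1, 1, 1, 2]
  add: MATCH
  drop: produces [2, 1, 1, 1, 2]
  pop: produces [2, 1, 1, 1, 2]


Answer: add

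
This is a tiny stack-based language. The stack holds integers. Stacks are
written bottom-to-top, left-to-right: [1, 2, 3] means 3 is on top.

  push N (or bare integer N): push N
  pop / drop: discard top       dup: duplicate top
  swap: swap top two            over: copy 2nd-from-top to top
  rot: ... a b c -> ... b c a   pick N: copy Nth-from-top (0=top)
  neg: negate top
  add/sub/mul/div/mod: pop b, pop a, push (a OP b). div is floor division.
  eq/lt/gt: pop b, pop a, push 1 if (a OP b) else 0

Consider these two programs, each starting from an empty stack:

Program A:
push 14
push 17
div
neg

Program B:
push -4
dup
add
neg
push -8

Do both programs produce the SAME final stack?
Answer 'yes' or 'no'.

Answer: no

Derivation:
Program A trace:
  After 'push 14': [14]
  After 'push 17': [14, 17]
  After 'div': [0]
  After 'neg': [0]
Program A final stack: [0]

Program B trace:
  After 'push -4': [-4]
  After 'dup': [-4, -4]
  After 'add': [-8]
  After 'neg': [8]
  After 'push -8': [8, -8]
Program B final stack: [8, -8]
Same: no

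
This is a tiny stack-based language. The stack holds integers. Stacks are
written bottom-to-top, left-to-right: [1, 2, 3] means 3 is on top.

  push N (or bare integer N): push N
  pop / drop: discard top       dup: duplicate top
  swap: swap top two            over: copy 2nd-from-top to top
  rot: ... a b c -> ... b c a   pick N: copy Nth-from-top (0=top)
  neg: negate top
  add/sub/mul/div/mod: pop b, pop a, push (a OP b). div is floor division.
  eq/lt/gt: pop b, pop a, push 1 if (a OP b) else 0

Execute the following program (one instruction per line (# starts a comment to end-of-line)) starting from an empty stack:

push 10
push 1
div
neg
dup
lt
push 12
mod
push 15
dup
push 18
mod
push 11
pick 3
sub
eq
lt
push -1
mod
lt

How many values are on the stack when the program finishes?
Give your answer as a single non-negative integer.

Answer: 1

Derivation:
After 'push 10': stack = [10] (depth 1)
After 'push 1': stack = [10, 1] (depth 2)
After 'div': stack = [10] (depth 1)
After 'neg': stack = [-10] (depth 1)
After 'dup': stack = [-10, -10] (depth 2)
After 'lt': stack = [0] (depth 1)
After 'push 12': stack = [0, 12] (depth 2)
After 'mod': stack = [0] (depth 1)
After 'push 15': stack = [0, 15] (depth 2)
After 'dup': stack = [0, 15, 15] (depth 3)
After 'push 18': stack = [0, 15, 15, 18] (depth 4)
After 'mod': stack = [0, 15, 15] (depth 3)
After 'push 11': stack = [0, 15, 15, 11] (depth 4)
After 'pick 3': stack = [0, 15, 15, 11, 0] (depth 5)
After 'sub': stack = [0, 15, 15, 11] (depth 4)
After 'eq': stack = [0, 15, 0] (depth 3)
After 'lt': stack = [0, 0] (depth 2)
After 'push -1': stack = [0, 0, -1] (depth 3)
After 'mod': stack = [0, 0] (depth 2)
After 'lt': stack = [0] (depth 1)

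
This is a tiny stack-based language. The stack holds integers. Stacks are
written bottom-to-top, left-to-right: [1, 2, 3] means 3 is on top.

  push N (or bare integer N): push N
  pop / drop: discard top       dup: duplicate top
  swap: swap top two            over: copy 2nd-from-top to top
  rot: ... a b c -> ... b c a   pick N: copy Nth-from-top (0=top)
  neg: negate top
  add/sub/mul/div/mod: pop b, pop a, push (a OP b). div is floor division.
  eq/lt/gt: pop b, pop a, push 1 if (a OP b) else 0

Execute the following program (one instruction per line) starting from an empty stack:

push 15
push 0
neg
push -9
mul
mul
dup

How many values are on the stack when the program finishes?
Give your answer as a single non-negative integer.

After 'push 15': stack = [15] (depth 1)
After 'push 0': stack = [15, 0] (depth 2)
After 'neg': stack = [15, 0] (depth 2)
After 'push -9': stack = [15, 0, -9] (depth 3)
After 'mul': stack = [15, 0] (depth 2)
After 'mul': stack = [0] (depth 1)
After 'dup': stack = [0, 0] (depth 2)

Answer: 2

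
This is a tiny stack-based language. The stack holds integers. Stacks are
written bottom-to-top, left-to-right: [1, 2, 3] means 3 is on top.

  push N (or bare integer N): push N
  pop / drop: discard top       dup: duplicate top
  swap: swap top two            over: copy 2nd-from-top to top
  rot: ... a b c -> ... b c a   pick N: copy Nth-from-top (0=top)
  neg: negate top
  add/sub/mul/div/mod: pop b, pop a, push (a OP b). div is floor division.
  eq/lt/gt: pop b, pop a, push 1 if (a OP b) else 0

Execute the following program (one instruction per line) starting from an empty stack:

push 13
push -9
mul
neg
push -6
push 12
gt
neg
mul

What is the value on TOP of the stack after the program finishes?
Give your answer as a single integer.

Answer: 0

Derivation:
After 'push 13': [13]
After 'push -9': [13, -9]
After 'mul': [-117]
After 'neg': [117]
After 'push -6': [117, -6]
After 'push 12': [117, -6, 12]
After 'gt': [117, 0]
After 'neg': [117, 0]
After 'mul': [0]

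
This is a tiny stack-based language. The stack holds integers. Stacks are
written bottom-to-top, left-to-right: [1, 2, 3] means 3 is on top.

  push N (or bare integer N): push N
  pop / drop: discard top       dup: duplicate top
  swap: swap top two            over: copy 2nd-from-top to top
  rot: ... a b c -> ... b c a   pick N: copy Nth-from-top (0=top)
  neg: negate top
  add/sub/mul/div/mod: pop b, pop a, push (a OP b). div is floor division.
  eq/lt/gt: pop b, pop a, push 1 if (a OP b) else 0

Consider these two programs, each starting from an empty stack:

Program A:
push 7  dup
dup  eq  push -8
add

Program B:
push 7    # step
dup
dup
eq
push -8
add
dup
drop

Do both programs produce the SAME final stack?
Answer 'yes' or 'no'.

Program A trace:
  After 'push 7': [7]
  After 'dup': [7, 7]
  After 'dup': [7, 7, 7]
  After 'eq': [7, 1]
  After 'push -8': [7, 1, -8]
  After 'add': [7, -7]
Program A final stack: [7, -7]

Program B trace:
  After 'push 7': [7]
  After 'dup': [7, 7]
  After 'dup': [7, 7, 7]
  After 'eq': [7, 1]
  After 'push -8': [7, 1, -8]
  After 'add': [7, -7]
  After 'dup': [7, -7, -7]
  After 'drop': [7, -7]
Program B final stack: [7, -7]
Same: yes

Answer: yes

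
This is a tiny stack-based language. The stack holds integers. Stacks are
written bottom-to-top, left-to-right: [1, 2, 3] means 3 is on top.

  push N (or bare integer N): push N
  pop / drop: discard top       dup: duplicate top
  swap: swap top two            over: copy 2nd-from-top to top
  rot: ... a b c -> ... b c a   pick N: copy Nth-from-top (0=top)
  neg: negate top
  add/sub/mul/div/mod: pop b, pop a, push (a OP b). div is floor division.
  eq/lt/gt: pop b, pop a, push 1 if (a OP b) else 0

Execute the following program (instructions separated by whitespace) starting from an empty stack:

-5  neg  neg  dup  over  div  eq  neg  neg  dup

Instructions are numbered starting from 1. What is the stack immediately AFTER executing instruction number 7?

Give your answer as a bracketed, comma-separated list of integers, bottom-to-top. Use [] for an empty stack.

Step 1 ('-5'): [-5]
Step 2 ('neg'): [5]
Step 3 ('neg'): [-5]
Step 4 ('dup'): [-5, -5]
Step 5 ('over'): [-5, -5, -5]
Step 6 ('div'): [-5, 1]
Step 7 ('eq'): [0]

Answer: [0]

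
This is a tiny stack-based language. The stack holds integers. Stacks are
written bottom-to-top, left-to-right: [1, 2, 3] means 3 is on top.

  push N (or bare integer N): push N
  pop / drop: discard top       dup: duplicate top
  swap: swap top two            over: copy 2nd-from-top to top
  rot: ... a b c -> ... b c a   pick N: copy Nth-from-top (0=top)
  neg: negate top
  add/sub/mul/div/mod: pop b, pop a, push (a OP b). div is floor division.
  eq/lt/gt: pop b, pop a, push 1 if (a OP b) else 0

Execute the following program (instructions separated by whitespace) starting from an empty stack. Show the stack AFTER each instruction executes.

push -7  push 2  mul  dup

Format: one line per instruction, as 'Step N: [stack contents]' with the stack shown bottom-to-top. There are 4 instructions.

Step 1: [-7]
Step 2: [-7, 2]
Step 3: [-14]
Step 4: [-14, -14]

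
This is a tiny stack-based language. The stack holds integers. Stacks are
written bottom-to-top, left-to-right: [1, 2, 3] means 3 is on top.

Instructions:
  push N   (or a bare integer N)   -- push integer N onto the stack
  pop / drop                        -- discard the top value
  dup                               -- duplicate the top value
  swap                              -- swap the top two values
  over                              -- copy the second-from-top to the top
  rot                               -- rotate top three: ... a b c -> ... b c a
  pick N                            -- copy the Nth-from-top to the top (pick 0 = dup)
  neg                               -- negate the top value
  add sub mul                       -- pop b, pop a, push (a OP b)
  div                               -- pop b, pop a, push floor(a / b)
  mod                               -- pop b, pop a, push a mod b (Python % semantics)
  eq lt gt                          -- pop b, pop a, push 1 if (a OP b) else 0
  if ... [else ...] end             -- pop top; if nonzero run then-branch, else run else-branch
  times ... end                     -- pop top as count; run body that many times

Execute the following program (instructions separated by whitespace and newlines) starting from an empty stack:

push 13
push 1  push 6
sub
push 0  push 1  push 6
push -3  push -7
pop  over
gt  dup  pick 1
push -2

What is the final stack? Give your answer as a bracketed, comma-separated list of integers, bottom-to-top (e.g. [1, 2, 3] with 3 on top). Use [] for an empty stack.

After 'push 13': [13]
After 'push 1': [13, 1]
After 'push 6': [13, 1, 6]
After 'sub': [13, -5]
After 'push 0': [13, -5, 0]
After 'push 1': [13, -5, 0, 1]
After 'push 6': [13, -5, 0, 1, 6]
After 'push -3': [13, -5, 0, 1, 6, -3]
After 'push -7': [13, -5, 0, 1, 6, -3, -7]
After 'pop': [13, -5, 0, 1, 6, -3]
After 'over': [13, -5, 0, 1, 6, -3, 6]
After 'gt': [13, -5, 0, 1, 6, 0]
After 'dup': [13, -5, 0, 1, 6, 0, 0]
After 'pick 1': [13, -5, 0, 1, 6, 0, 0, 0]
After 'push -2': [13, -5, 0, 1, 6, 0, 0, 0, -2]

Answer: [13, -5, 0, 1, 6, 0, 0, 0, -2]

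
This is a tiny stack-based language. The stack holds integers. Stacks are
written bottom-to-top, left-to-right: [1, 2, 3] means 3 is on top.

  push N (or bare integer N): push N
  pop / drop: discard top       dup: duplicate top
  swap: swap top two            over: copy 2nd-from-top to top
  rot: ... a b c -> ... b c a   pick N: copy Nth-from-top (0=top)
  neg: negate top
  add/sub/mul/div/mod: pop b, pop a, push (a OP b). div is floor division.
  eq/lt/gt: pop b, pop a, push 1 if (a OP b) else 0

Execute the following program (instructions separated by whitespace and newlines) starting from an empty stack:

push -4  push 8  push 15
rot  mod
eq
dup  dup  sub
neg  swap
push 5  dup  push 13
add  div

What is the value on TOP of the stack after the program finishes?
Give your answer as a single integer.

After 'push -4': [-4]
After 'push 8': [-4, 8]
After 'push 15': [-4, 8, 15]
After 'rot': [8, 15, -4]
After 'mod': [8, -1]
After 'eq': [0]
After 'dup': [0, 0]
After 'dup': [0, 0, 0]
After 'sub': [0, 0]
After 'neg': [0, 0]
After 'swap': [0, 0]
After 'push 5': [0, 0, 5]
After 'dup': [0, 0, 5, 5]
After 'push 13': [0, 0, 5, 5, 13]
After 'add': [0, 0, 5, 18]
After 'div': [0, 0, 0]

Answer: 0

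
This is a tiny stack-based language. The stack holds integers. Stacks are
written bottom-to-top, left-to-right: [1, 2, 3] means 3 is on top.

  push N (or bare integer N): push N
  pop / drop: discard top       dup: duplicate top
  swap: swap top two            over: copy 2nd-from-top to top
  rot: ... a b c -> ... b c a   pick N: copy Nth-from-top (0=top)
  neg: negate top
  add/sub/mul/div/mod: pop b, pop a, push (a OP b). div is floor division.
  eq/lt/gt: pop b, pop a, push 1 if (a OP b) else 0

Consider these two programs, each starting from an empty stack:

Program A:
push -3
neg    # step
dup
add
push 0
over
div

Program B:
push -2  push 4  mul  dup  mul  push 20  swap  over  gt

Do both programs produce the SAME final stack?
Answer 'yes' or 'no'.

Program A trace:
  After 'push -3': [-3]
  After 'neg': [3]
  After 'dup': [3, 3]
  After 'add': [6]
  After 'push 0': [6, 0]
  After 'over': [6, 0, 6]
  After 'div': [6, 0]
Program A final stack: [6, 0]

Program B trace:
  After 'push -2': [-2]
  After 'push 4': [-2, 4]
  After 'mul': [-8]
  After 'dup': [-8, -8]
  After 'mul': [64]
  After 'push 20': [64, 20]
  After 'swap': [20, 64]
  After 'over': [20, 64, 20]
  After 'gt': [20, 1]
Program B final stack: [20, 1]
Same: no

Answer: no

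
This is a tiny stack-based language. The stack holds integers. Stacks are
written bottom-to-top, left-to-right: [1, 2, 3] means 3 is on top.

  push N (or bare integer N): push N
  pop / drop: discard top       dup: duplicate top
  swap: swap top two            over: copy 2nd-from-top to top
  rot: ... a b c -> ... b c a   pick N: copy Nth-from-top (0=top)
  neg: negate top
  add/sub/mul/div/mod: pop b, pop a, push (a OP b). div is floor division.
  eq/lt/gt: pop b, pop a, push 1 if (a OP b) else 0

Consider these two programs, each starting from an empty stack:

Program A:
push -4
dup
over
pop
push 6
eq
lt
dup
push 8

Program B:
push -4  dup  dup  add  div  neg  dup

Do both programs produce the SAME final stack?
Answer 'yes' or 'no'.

Program A trace:
  After 'push -4': [-4]
  After 'dup': [-4, -4]
  After 'over': [-4, -4, -4]
  After 'pop': [-4, -4]
  After 'push 6': [-4, -4, 6]
  After 'eq': [-4, 0]
  After 'lt': [1]
  After 'dup': [1, 1]
  After 'push 8': [1, 1, 8]
Program A final stack: [1, 1, 8]

Program B trace:
  After 'push -4': [-4]
  After 'dup': [-4, -4]
  After 'dup': [-4, -4, -4]
  After 'add': [-4, -8]
  After 'div': [0]
  After 'neg': [0]
  After 'dup': [0, 0]
Program B final stack: [0, 0]
Same: no

Answer: no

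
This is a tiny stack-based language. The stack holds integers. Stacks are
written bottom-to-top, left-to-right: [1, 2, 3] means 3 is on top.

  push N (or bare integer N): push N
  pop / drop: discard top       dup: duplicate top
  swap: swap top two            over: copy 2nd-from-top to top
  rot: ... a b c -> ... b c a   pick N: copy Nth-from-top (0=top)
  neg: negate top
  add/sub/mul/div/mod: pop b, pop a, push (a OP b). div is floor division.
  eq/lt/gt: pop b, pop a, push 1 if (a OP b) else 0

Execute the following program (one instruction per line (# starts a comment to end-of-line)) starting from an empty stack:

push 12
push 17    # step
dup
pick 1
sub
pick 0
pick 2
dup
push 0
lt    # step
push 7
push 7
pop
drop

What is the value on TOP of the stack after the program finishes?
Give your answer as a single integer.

After 'push 12': [12]
After 'push 17': [12, 17]
After 'dup': [12, 17, 17]
After 'pick 1': [12, 17, 17, 17]
After 'sub': [12, 17, 0]
After 'pick 0': [12, 17, 0, 0]
After 'pick 2': [12, 17, 0, 0, 17]
After 'dup': [12, 17, 0, 0, 17, 17]
After 'push 0': [12, 17, 0, 0, 17, 17, 0]
After 'lt': [12, 17, 0, 0, 17, 0]
After 'push 7': [12, 17, 0, 0, 17, 0, 7]
After 'push 7': [12, 17, 0, 0, 17, 0, 7, 7]
After 'pop': [12, 17, 0, 0, 17, 0, 7]
After 'drop': [12, 17, 0, 0, 17, 0]

Answer: 0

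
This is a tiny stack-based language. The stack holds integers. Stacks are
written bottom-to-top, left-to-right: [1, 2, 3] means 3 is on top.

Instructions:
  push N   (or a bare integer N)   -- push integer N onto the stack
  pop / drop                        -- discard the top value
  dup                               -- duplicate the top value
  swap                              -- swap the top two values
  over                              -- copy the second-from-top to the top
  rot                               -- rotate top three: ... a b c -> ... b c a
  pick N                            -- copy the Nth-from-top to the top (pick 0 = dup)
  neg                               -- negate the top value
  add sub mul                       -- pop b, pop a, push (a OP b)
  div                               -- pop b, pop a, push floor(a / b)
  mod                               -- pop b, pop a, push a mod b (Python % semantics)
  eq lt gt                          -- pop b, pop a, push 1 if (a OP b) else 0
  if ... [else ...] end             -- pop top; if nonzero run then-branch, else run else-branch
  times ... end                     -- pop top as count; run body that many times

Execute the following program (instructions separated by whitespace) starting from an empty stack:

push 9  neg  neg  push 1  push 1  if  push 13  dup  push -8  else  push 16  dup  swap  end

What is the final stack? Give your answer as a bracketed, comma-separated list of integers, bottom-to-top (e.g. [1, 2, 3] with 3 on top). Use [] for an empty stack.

Answer: [9, 1, 13, 13, -8]

Derivation:
After 'push 9': [9]
After 'neg': [-9]
After 'neg': [9]
After 'push 1': [9, 1]
After 'push 1': [9, 1, 1]
After 'if': [9, 1]
After 'push 13': [9, 1, 13]
After 'dup': [9, 1, 13, 13]
After 'push -8': [9, 1, 13, 13, -8]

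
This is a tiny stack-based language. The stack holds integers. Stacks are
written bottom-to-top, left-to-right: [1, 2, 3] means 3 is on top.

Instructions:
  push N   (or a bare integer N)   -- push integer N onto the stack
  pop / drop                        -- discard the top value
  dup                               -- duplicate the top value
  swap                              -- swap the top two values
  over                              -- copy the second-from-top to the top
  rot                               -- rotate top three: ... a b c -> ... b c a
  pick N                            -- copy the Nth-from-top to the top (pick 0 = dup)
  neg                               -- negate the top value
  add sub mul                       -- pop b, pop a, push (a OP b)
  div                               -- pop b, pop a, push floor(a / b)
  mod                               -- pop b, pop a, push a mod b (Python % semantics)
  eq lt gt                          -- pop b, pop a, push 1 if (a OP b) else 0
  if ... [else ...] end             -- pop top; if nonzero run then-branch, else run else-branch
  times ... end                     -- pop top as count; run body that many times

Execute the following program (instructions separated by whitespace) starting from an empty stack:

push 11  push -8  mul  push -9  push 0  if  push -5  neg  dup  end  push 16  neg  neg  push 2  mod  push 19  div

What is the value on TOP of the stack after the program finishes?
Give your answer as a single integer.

After 'push 11': [11]
After 'push -8': [11, -8]
After 'mul': [-88]
After 'push -9': [-88, -9]
After 'push 0': [-88, -9, 0]
After 'if': [-88, -9]
After 'push 16': [-88, -9, 16]
After 'neg': [-88, -9, -16]
After 'neg': [-88, -9, 16]
After 'push 2': [-88, -9, 16, 2]
After 'mod': [-88, -9, 0]
After 'push 19': [-88, -9, 0, 19]
After 'div': [-88, -9, 0]

Answer: 0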